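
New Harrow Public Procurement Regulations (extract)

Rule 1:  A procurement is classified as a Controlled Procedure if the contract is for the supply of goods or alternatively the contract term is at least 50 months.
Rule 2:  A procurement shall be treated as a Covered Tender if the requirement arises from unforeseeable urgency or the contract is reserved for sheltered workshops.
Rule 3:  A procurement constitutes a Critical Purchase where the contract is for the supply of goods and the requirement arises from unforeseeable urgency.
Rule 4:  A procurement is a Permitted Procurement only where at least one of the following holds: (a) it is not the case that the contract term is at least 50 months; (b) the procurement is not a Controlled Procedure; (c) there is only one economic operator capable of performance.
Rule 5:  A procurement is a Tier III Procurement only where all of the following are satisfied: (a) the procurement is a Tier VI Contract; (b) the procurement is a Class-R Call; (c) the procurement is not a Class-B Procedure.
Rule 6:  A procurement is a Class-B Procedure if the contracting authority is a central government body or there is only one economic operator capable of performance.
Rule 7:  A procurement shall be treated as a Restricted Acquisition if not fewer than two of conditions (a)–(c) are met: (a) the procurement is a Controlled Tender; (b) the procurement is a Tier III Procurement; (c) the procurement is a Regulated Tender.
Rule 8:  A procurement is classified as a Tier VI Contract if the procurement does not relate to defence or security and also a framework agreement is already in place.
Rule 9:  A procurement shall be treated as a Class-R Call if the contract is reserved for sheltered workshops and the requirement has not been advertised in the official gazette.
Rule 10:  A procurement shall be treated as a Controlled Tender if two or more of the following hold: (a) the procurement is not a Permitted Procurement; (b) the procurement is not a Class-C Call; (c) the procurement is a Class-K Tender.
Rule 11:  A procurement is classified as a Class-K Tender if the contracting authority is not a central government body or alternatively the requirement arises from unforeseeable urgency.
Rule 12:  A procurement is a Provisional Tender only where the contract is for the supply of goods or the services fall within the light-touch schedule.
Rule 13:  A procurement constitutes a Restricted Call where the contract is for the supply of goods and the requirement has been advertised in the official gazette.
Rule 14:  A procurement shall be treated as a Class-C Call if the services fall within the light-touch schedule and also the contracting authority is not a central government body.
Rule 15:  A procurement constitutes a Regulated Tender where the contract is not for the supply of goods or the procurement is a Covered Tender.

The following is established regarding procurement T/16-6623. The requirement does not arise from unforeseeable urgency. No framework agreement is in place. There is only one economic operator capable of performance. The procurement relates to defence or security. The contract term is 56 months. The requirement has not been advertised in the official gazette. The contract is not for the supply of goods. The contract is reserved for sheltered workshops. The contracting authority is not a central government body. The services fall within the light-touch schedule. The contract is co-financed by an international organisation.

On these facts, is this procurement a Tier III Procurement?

Under rule 8: the procurement does not relate to defence or security? no; and a framework agreement is already in place? no. So the procurement is not a Tier VI Contract.
Under rule 9: the contract is reserved for sheltered workshops? yes; and the requirement has not been advertised in the official gazette? yes. So the procurement is a Class-R Call.
Under rule 6: the contracting authority is a central government body? no; or there is only one economic operator capable of performance? yes. So the procurement is a Class-B Procedure.
Under rule 5: Tier VI Contract (rule 8)? no; and Class-R Call (rule 9)? yes; and not a Class-B Procedure (rule 6)? no. So the procurement is not a Tier III Procurement.

No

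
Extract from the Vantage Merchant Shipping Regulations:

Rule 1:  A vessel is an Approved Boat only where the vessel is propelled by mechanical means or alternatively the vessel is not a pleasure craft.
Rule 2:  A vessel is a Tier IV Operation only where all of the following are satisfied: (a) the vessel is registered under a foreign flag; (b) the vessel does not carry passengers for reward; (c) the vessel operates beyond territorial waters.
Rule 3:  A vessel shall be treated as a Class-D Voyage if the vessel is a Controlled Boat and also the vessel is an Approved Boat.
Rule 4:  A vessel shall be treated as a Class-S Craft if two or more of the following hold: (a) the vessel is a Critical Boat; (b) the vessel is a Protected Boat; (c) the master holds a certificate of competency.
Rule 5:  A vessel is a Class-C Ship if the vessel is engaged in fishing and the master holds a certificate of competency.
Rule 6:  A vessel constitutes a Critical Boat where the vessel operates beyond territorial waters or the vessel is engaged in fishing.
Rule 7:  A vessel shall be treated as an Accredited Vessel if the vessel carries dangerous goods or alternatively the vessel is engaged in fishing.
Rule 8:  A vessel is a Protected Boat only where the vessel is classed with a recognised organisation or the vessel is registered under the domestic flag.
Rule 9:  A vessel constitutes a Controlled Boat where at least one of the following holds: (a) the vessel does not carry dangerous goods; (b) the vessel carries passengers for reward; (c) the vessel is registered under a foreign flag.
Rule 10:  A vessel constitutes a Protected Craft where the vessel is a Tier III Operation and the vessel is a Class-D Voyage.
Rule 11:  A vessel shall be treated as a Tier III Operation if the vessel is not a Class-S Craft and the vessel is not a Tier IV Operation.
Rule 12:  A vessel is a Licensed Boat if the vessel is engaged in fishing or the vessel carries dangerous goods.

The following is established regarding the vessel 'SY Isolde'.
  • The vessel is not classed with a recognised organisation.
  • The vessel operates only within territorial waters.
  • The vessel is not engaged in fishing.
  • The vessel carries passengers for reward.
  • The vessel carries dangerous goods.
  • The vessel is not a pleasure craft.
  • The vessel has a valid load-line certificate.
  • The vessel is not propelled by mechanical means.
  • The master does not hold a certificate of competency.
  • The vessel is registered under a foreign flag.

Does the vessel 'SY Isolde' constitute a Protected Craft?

Yes

Under rule 6: the vessel operates beyond territorial waters? no; or the vessel is engaged in fishing? no. So the vessel is not a Critical Boat.
Under rule 8: the vessel is classed with a recognised organisation? no; or the vessel is registered under the domestic flag? no. So the vessel is not a Protected Boat.
Under rule 4: Critical Boat (rule 6)? no; Protected Boat (rule 8)? no; the master holds a certificate of competency? no — 0 of 3 hold (need ≥2) → not satisfied.
Under rule 2: the vessel is registered under a foreign flag? yes; and the vessel does not carry passengers for reward? no; and the vessel operates beyond territorial waters? no. So the vessel is not a Tier IV Operation.
Under rule 11: not a Class-S Craft (rule 4)? yes; and not a Tier IV Operation (rule 2)? yes. So the vessel is a Tier III Operation.
Under rule 9: the vessel does not carry dangerous goods? no; or the vessel carries passengers for reward? yes; or the vessel is registered under a foreign flag? yes. So the vessel is a Controlled Boat.
Under rule 1: the vessel is propelled by mechanical means? no; or the vessel is not a pleasure craft? yes. So the vessel is an Approved Boat.
Under rule 3: Controlled Boat (rule 9)? yes; and Approved Boat (rule 1)? yes. So the vessel is a Class-D Voyage.
Under rule 10: Tier III Operation (rule 11)? yes; and Class-D Voyage (rule 3)? yes. So the vessel is a Protected Craft.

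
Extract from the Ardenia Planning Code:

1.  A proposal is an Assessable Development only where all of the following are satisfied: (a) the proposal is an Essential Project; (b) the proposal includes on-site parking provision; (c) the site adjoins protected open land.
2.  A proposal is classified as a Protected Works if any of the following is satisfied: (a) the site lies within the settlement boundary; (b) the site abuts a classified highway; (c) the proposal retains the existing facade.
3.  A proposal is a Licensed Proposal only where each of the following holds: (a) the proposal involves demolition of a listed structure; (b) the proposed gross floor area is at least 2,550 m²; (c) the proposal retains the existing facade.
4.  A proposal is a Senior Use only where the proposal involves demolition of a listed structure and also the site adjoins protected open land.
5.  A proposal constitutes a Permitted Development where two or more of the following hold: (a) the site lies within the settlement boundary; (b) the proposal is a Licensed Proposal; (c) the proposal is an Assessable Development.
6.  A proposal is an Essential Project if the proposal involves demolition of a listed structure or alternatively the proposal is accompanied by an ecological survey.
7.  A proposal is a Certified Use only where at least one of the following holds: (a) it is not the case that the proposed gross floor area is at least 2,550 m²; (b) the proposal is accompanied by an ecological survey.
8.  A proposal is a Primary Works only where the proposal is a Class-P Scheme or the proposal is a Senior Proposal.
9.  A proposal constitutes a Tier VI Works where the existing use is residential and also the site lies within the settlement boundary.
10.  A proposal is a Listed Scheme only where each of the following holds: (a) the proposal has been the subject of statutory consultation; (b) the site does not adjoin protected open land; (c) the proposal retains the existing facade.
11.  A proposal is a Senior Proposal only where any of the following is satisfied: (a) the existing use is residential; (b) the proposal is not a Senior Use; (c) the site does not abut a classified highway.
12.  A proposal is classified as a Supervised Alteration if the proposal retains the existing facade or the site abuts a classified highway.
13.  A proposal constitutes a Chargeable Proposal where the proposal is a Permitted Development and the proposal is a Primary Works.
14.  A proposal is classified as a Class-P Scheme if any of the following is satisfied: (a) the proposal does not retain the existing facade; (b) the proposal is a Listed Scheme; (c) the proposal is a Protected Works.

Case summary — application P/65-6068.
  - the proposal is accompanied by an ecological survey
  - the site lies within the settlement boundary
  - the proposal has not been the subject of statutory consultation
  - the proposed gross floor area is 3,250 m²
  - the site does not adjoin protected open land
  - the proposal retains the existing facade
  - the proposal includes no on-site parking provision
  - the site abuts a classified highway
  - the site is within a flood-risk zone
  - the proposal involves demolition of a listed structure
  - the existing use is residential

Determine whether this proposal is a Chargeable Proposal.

Yes

paragraph 3 — Licensed Proposal: [the proposal involves demolition of a listed structure? yes] AND [proposed gross floor area: 3,250 m² ≥ 2,550 m²? yes] AND [the proposal retains the existing facade? yes] → satisfied.
paragraph 6 — Essential Project: [the proposal involves demolition of a listed structure? yes] OR [the proposal is accompanied by an ecological survey? yes] → satisfied.
paragraph 1 — Assessable Development: [Essential Project (paragraph 6)? yes] AND [the proposal includes on-site parking provision? no] AND [the site adjoins protected open land? no] → not satisfied.
paragraph 5 — Permitted Development: the site lies within the settlement boundary? yes; Licensed Proposal (paragraph 3)? yes; Assessable Development (paragraph 1)? no — 2 of 3 hold (need ≥2) → satisfied.
paragraph 10 — Listed Scheme: [the proposal has been the subject of statutory consultation? no] AND [the site does not adjoin protected open land? yes] AND [the proposal retains the existing facade? yes] → not satisfied.
paragraph 2 — Protected Works: [the site lies within the settlement boundary? yes] OR [the site abuts a classified highway? yes] OR [the proposal retains the existing facade? yes] → satisfied.
paragraph 14 — Class-P Scheme: [the proposal does not retain the existing facade? no] OR [Listed Scheme (paragraph 10)? no] OR [Protected Works (paragraph 2)? yes] → satisfied.
paragraph 4 — Senior Use: [the proposal involves demolition of a listed structure? yes] AND [the site adjoins protected open land? no] → not satisfied.
paragraph 11 — Senior Proposal: [the existing use is residential? yes] OR [not a Senior Use (paragraph 4)? yes] OR [the site does not abut a classified highway? no] → satisfied.
paragraph 8 — Primary Works: [Class-P Scheme (paragraph 14)? yes] OR [Senior Proposal (paragraph 11)? yes] → satisfied.
paragraph 13 — Chargeable Proposal: [Permitted Development (paragraph 5)? yes] AND [Primary Works (paragraph 8)? yes] → satisfied.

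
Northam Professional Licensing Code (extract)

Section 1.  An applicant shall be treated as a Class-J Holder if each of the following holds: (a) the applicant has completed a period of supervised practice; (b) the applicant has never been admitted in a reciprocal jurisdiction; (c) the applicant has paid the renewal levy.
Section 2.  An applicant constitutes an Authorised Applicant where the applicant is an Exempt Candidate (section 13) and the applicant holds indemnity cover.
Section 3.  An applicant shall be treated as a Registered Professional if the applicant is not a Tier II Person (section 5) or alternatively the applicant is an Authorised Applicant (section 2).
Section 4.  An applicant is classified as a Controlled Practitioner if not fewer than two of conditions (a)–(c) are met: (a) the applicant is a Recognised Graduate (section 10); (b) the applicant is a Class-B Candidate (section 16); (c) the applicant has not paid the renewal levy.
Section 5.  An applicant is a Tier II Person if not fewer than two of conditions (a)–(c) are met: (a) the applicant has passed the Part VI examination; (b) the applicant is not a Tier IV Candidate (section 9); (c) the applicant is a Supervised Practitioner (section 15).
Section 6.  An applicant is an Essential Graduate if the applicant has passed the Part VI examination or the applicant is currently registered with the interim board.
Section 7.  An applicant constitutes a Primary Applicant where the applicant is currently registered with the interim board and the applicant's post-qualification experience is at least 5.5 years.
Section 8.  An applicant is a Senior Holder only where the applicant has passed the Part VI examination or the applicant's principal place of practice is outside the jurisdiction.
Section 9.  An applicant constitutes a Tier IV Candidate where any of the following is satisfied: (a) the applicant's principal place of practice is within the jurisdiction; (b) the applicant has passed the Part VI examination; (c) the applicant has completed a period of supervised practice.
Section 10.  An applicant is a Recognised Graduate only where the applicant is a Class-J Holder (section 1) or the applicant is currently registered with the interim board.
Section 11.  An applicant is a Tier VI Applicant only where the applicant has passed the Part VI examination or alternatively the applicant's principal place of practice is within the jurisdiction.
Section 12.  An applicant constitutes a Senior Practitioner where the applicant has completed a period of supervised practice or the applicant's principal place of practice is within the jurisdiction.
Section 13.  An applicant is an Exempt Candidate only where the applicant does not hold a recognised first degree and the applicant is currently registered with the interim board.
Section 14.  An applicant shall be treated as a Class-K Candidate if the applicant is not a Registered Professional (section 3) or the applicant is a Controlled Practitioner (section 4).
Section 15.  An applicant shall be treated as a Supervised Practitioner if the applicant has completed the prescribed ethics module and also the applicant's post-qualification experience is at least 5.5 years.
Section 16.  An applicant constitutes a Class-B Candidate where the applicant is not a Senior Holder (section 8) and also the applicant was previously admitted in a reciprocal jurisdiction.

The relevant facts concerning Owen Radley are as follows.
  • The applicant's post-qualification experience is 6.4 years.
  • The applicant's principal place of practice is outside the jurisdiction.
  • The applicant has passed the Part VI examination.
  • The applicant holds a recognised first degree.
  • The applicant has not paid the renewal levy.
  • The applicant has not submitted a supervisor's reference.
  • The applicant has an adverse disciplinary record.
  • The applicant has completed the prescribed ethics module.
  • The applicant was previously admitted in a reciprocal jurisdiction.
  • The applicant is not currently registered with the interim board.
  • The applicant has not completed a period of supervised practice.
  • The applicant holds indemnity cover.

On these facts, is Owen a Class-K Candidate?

Yes

Under section 9: the applicant's principal place of practice is within the jurisdiction? no; or the applicant has passed the Part VI examination? yes; or the applicant has completed a period of supervised practice? no. So the applicant is a Tier IV Candidate.
Under section 15: the applicant has completed the prescribed ethics module? yes; and applicant's post-qualification experience: 6.4 years ≥ 5.5 years? yes. So the applicant is a Supervised Practitioner.
Under section 5: the applicant has passed the Part VI examination? yes; not a Tier IV Candidate (section 9)? no; Supervised Practitioner (section 15)? yes — 2 of 3 hold (need ≥2) → satisfied.
Under section 13: the applicant does not hold a recognised first degree? no; and the applicant is currently registered with the interim board? no. So the applicant is not an Exempt Candidate.
Under section 2: Exempt Candidate (section 13)? no; and the applicant holds indemnity cover? yes. So the applicant is not an Authorised Applicant.
Under section 3: not a Tier II Person (section 5)? no; or Authorised Applicant (section 2)? no. So the applicant is not a Registered Professional.
Under section 1: the applicant has completed a period of supervised practice? no; and the applicant has never been admitted in a reciprocal jurisdiction? no; and the applicant has paid the renewal levy? no. So the applicant is not a Class-J Holder.
Under section 10: Class-J Holder (section 1)? no; or the applicant is currently registered with the interim board? no. So the applicant is not a Recognised Graduate.
Under section 8: the applicant has passed the Part VI examination? yes; or the applicant's principal place of practice is outside the jurisdiction? yes. So the applicant is a Senior Holder.
Under section 16: not a Senior Holder (section 8)? no; and the applicant was previously admitted in a reciprocal jurisdiction? yes. So the applicant is not a Class-B Candidate.
Under section 4: Recognised Graduate (section 10)? no; Class-B Candidate (section 16)? no; the applicant has not paid the renewal levy? yes — 1 of 3 hold (need ≥2) → not satisfied.
Under section 14: not a Registered Professional (section 3)? yes; or Controlled Practitioner (section 4)? no. So the applicant is a Class-K Candidate.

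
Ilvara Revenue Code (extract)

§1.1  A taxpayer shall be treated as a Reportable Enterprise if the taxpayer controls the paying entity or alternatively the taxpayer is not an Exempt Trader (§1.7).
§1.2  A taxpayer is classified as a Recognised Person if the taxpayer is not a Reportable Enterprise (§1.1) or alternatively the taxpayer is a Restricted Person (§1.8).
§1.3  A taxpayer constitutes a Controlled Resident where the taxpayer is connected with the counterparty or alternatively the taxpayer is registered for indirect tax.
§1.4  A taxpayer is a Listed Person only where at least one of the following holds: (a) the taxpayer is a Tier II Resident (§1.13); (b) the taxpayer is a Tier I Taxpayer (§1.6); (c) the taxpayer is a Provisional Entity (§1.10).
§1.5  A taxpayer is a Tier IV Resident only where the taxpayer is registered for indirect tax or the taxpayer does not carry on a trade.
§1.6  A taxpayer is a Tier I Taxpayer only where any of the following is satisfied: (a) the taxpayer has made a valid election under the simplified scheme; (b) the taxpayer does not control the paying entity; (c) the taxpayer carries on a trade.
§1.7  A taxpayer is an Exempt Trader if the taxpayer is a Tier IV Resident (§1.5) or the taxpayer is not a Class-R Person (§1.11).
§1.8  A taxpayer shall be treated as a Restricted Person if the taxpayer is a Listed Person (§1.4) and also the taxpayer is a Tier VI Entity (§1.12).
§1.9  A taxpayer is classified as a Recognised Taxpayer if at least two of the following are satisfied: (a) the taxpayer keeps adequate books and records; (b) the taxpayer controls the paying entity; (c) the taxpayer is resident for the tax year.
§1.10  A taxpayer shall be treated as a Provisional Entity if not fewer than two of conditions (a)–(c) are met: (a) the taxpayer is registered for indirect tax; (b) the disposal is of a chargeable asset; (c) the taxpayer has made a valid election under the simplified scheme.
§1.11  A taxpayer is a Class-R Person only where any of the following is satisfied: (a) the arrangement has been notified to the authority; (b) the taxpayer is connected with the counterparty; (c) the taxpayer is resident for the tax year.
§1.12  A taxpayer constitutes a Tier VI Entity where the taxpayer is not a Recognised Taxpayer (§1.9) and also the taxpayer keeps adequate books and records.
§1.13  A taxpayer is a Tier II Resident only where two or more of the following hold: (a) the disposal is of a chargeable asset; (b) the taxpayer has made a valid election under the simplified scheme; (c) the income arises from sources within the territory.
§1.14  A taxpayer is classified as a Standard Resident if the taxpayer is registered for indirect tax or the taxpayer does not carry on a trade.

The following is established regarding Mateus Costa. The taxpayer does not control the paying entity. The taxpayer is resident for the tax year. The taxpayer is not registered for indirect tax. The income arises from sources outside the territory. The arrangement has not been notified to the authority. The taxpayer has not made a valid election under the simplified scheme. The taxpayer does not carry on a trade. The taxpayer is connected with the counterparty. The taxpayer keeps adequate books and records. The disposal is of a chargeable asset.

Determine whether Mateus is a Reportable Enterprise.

Under §1.5: the taxpayer is registered for indirect tax? no; or the taxpayer does not carry on a trade? yes. So the taxpayer is a Tier IV Resident.
Under §1.11: the arrangement has been notified to the authority? no; or the taxpayer is connected with the counterparty? yes; or the taxpayer is resident for the tax year? yes. So the taxpayer is a Class-R Person.
Under §1.7: Tier IV Resident (§1.5)? yes; or not a Class-R Person (§1.11)? no. So the taxpayer is an Exempt Trader.
Under §1.1: the taxpayer controls the paying entity? no; or not an Exempt Trader (§1.7)? no. So the taxpayer is not a Reportable Enterprise.

No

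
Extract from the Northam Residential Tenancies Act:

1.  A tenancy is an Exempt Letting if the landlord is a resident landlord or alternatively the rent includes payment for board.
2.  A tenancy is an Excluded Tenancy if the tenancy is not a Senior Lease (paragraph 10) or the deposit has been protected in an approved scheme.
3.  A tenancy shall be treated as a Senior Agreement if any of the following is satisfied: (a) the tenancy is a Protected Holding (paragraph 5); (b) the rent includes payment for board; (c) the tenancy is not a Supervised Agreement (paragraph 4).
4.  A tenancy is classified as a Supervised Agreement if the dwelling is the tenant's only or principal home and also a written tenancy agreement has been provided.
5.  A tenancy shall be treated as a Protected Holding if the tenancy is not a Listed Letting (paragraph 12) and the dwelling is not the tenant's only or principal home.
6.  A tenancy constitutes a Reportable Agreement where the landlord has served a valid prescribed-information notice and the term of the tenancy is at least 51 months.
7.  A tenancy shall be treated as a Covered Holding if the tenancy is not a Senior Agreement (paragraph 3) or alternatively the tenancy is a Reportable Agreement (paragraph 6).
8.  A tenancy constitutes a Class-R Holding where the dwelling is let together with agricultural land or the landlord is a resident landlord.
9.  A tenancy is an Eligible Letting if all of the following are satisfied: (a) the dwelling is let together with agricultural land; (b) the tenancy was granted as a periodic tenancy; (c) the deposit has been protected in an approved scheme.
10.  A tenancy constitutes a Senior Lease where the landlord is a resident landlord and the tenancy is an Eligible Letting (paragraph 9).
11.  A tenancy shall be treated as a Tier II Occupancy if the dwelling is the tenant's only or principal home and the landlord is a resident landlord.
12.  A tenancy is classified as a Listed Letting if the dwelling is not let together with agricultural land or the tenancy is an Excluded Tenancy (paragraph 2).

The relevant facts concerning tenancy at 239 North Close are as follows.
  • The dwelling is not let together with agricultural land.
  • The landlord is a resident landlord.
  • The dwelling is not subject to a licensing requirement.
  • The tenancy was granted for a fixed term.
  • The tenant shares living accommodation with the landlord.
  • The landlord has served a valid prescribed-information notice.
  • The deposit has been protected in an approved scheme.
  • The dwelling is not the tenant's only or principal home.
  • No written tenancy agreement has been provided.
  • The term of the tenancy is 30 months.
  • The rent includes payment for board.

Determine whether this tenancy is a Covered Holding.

No

paragraph 9 — Eligible Letting: [the dwelling is let together with agricultural land? no] AND [the tenancy was granted as a periodic tenancy? no] AND [the deposit has been protected in an approved scheme? yes] → not satisfied.
paragraph 10 — Senior Lease: [the landlord is a resident landlord? yes] AND [Eligible Letting (paragraph 9)? no] → not satisfied.
paragraph 2 — Excluded Tenancy: [not a Senior Lease (paragraph 10)? yes] OR [the deposit has been protected in an approved scheme? yes] → satisfied.
paragraph 12 — Listed Letting: [the dwelling is not let together with agricultural land? yes] OR [Excluded Tenancy (paragraph 2)? yes] → satisfied.
paragraph 5 — Protected Holding: [not a Listed Letting (paragraph 12)? no] AND [the dwelling is not the tenant's only or principal home? yes] → not satisfied.
paragraph 4 — Supervised Agreement: [the dwelling is the tenant's only or principal home? no] AND [a written tenancy agreement has been provided? no] → not satisfied.
paragraph 3 — Senior Agreement: [Protected Holding (paragraph 5)? no] OR [the rent includes payment for board? yes] OR [not a Supervised Agreement (paragraph 4)? yes] → satisfied.
paragraph 6 — Reportable Agreement: [the landlord has served a valid prescribed-information notice? yes] AND [term of the tenancy: 30 months ≥ 51 months? no] → not satisfied.
paragraph 7 — Covered Holding: [not a Senior Agreement (paragraph 3)? no] OR [Reportable Agreement (paragraph 6)? no] → not satisfied.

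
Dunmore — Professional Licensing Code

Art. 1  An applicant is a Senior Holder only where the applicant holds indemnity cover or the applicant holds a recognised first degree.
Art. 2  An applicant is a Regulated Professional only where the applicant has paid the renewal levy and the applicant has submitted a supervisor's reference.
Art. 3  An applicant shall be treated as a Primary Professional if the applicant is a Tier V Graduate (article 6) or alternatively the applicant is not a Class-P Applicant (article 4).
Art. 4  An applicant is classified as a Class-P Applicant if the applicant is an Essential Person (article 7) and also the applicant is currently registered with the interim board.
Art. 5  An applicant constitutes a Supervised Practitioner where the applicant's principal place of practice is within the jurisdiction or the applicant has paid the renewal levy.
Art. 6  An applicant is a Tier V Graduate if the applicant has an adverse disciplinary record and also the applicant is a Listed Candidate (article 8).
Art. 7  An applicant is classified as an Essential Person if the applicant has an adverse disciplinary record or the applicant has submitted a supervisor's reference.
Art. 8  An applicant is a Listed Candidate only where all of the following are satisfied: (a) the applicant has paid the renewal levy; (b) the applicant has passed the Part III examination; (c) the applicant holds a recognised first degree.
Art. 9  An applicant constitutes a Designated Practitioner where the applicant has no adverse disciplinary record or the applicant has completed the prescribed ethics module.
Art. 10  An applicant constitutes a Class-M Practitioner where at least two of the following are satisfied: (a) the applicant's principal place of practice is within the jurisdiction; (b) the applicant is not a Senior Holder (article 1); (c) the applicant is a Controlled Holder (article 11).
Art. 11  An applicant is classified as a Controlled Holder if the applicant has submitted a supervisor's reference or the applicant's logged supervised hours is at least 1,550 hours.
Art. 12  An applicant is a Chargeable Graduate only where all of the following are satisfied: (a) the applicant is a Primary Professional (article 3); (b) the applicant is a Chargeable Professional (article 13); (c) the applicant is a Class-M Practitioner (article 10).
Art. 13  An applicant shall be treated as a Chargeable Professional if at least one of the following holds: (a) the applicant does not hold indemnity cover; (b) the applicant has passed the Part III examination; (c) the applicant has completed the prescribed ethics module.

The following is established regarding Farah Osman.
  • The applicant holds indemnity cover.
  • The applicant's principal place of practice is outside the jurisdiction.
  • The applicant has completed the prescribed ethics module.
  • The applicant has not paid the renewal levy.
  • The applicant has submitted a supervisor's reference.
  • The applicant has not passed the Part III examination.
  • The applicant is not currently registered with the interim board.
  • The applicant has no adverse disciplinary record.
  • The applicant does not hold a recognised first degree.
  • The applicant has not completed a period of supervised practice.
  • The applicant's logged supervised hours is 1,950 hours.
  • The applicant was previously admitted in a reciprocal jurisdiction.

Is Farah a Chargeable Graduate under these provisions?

No

article 8 — Listed Candidate: [the applicant has paid the renewal levy? no] AND [the applicant has passed the Part III examination? no] AND [the applicant holds a recognised first degree? no] → not satisfied.
article 6 — Tier V Graduate: [the applicant has an adverse disciplinary record? no] AND [Listed Candidate (article 8)? no] → not satisfied.
article 7 — Essential Person: [the applicant has an adverse disciplinary record? no] OR [the applicant has submitted a supervisor's reference? yes] → satisfied.
article 4 — Class-P Applicant: [Essential Person (article 7)? yes] AND [the applicant is currently registered with the interim board? no] → not satisfied.
article 3 — Primary Professional: [Tier V Graduate (article 6)? no] OR [not a Class-P Applicant (article 4)? yes] → satisfied.
article 13 — Chargeable Professional: [the applicant does not hold indemnity cover? no] OR [the applicant has passed the Part III examination? no] OR [the applicant has completed the prescribed ethics module? yes] → satisfied.
article 1 — Senior Holder: [the applicant holds indemnity cover? yes] OR [the applicant holds a recognised first degree? no] → satisfied.
article 11 — Controlled Holder: [the applicant has submitted a supervisor's reference? yes] OR [applicant's logged supervised hours: 1,950 hours ≥ 1,550 hours? yes] → satisfied.
article 10 — Class-M Practitioner: the applicant's principal place of practice is within the jurisdiction? no; not a Senior Holder (article 1)? no; Controlled Holder (article 11)? yes — 1 of 3 hold (need ≥2) → not satisfied.
article 12 — Chargeable Graduate: [Primary Professional (article 3)? yes] AND [Chargeable Professional (article 13)? yes] AND [Class-M Practitioner (article 10)? no] → not satisfied.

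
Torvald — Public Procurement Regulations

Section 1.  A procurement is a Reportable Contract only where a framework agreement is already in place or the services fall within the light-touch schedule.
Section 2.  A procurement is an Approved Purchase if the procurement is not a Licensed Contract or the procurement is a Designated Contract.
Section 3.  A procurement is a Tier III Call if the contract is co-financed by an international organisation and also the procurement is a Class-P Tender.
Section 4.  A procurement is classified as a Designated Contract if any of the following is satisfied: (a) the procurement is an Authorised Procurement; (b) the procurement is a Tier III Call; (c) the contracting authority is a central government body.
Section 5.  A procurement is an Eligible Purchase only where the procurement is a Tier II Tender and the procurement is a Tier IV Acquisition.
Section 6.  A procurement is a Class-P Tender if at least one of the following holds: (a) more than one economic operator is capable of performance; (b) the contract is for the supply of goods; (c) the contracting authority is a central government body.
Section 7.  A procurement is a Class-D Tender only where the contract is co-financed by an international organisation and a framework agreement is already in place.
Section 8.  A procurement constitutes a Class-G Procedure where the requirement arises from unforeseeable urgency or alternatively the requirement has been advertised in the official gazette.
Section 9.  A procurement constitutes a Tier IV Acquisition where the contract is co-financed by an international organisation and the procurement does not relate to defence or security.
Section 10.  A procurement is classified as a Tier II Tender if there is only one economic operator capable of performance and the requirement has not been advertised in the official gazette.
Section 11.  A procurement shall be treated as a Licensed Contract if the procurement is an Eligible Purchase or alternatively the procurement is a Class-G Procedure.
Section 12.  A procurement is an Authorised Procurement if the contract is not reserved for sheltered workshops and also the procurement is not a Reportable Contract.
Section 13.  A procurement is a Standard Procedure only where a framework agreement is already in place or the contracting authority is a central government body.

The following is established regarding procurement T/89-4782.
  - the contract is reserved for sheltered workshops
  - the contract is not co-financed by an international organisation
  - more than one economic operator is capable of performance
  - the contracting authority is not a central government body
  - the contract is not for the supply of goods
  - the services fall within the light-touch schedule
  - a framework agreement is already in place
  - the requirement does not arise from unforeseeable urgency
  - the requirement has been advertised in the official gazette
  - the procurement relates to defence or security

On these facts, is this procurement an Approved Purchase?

Under section 10: there is only one economic operator capable of performance? no; and the requirement has not been advertised in the official gazette? no. So the procurement is not a Tier II Tender.
Under section 9: the contract is co-financed by an international organisation? no; and the procurement does not relate to defence or security? no. So the procurement is not a Tier IV Acquisition.
Under section 5: Tier II Tender (section 10)? no; and Tier IV Acquisition (section 9)? no. So the procurement is not an Eligible Purchase.
Under section 8: the requirement arises from unforeseeable urgency? no; or the requirement has been advertised in the official gazette? yes. So the procurement is a Class-G Procedure.
Under section 11: Eligible Purchase (section 5)? no; or Class-G Procedure (section 8)? yes. So the procurement is a Licensed Contract.
Under section 1: a framework agreement is already in place? yes; or the services fall within the light-touch schedule? yes. So the procurement is a Reportable Contract.
Under section 12: the contract is not reserved for sheltered workshops? no; and not a Reportable Contract (section 1)? no. So the procurement is not an Authorised Procurement.
Under section 6: more than one economic operator is capable of performance? yes; or the contract is for the supply of goods? no; or the contracting authority is a central government body? no. So the procurement is a Class-P Tender.
Under section 3: the contract is co-financed by an international organisation? no; and Class-P Tender (section 6)? yes. So the procurement is not a Tier III Call.
Under section 4: Authorised Procurement (section 12)? no; or Tier III Call (section 3)? no; or the contracting authority is a central government body? no. So the procurement is not a Designated Contract.
Under section 2: not a Licensed Contract (section 11)? no; or Designated Contract (section 4)? no. So the procurement is not an Approved Purchase.

No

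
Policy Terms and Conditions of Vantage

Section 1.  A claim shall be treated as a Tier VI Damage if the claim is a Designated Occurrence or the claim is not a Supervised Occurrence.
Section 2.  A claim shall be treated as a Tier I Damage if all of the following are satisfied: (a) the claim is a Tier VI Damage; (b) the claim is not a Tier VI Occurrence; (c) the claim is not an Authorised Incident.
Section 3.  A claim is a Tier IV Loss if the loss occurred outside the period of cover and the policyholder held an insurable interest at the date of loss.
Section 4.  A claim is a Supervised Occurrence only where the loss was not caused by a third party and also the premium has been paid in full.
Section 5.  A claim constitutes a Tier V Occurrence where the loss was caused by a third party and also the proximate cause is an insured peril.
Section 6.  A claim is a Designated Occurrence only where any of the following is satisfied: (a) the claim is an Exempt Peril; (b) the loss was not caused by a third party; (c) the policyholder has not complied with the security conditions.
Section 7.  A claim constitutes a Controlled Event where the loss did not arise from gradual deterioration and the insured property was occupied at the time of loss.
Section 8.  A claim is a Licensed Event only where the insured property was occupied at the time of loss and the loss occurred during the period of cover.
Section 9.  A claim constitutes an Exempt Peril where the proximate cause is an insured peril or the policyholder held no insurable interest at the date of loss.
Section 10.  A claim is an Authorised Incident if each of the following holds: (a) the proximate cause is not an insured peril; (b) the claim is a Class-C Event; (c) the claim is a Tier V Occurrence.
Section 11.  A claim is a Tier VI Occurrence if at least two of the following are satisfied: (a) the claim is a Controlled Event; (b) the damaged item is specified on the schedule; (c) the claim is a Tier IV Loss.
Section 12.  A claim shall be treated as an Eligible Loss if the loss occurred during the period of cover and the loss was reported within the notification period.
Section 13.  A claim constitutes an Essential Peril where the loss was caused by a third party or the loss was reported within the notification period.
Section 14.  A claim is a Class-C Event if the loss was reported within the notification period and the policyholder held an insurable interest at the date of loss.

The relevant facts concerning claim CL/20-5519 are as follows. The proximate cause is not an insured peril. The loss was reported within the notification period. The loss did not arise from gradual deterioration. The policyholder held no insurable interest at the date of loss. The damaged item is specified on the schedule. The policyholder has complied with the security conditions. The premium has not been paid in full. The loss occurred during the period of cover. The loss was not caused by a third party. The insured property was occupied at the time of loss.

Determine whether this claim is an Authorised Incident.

No

section 14 — Class-C Event: [the loss was reported within the notification period? yes] AND [the policyholder held an insurable interest at the date of loss? no] → not satisfied.
section 5 — Tier V Occurrence: [the loss was caused by a third party? no] AND [the proximate cause is an insured peril? no] → not satisfied.
section 10 — Authorised Incident: [the proximate cause is not an insured peril? yes] AND [Class-C Event (section 14)? no] AND [Tier V Occurrence (section 5)? no] → not satisfied.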